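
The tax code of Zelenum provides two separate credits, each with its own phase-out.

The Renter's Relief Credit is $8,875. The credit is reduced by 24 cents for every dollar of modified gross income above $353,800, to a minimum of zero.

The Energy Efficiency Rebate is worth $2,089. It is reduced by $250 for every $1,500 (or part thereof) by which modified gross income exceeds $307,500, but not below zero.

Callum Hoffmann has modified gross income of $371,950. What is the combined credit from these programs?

$4,519

Renter's Relief Credit: 24% of the $18,150 excess over $353,800 is $4,356; credit = $8,875 − $4,356 = $4,519.
Energy Efficiency Rebate: income exceeds $307,500 by $64,450 → 43 increments × $250 = $10,750 ≥ base, so the credit is $0.
Total: $4,519 + $0 = $4,519.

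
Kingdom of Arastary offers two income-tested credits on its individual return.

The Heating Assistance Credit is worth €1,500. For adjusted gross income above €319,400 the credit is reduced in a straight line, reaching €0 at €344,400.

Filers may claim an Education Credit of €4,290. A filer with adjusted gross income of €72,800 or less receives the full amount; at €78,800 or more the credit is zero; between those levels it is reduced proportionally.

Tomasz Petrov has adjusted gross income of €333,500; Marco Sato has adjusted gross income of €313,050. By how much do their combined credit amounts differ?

€846

Tomasz (€333,500): Heating Assistance Credit: €333,500 is €14,100 into a €25,000 phase-out range, leaving 10,900/25,000 of the credit: €1,500 × 10,900/25,000 = €654. Education Credit: €333,500 is at or above €78,800, so the credit is €0. total €654 + €0 = €654
Marco (€313,050): Heating Assistance Credit: €313,050 is at or below the €319,400 threshold, so the full €1,500 applies. Education Credit: €313,050 is at or above €78,800, so the credit is €0. total €1,500 + €0 = €1,500
Difference: |€654 − €1,500| = €846.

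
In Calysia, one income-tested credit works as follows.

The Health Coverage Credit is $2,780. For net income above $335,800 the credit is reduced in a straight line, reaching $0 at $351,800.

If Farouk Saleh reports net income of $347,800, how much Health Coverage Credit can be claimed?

Health Coverage Credit: $347,800 is $12,000 into a $16,000 phase-out range, leaving 4,000/16,000 of the credit: $2,780 × 4,000/16,000 = $695.

$695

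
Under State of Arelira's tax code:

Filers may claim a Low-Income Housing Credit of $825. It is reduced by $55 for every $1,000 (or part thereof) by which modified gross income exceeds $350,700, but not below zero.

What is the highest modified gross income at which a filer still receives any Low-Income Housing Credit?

$364,700

After 14 increments the reduction is 14 × $55 = $770, leaving $55; one more increment wipes it out. Increment 14 ends at excess 14 × $1,000 = $14,000, so the highest qualifying income is $350,700 + $14,000 = $364,700.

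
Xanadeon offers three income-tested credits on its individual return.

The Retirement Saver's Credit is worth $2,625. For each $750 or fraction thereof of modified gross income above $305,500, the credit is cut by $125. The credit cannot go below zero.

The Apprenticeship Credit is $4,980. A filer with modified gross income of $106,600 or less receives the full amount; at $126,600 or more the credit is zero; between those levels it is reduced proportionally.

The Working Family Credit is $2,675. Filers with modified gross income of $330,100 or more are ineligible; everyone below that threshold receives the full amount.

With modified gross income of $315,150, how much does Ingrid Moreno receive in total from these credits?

Retirement Saver's Credit: income exceeds $305,500 by $9,650, which is 13 full-or-partial $750 increments; reduction = 13 × $125 = $1,625, leaving $1,000.
Apprenticeship Credit: $315,150 is at or above $126,600, so the credit is $0.
Working Family Credit: $315,150 is below the $330,100 cutoff, so the full $2,675 applies.
Total: $1,000 + $0 + $2,675 = $3,675.

$3,675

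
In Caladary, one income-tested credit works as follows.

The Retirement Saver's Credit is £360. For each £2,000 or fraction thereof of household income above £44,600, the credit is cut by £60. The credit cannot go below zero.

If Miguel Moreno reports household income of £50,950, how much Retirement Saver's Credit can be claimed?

Retirement Saver's Credit: income exceeds £44,600 by £6,350, which is 4 full-or-partial £2,000 increments; reduction = 4 × £60 = £240, leaving £120.

£120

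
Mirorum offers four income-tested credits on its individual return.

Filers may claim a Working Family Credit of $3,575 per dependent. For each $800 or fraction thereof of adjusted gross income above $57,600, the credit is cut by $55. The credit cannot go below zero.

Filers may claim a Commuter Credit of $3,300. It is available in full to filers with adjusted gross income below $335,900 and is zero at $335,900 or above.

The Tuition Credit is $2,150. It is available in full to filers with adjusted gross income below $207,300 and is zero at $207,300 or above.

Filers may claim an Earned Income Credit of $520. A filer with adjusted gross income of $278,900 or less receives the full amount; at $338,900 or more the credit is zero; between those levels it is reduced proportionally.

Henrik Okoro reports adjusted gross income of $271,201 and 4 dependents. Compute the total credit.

$3,820

Working Family Credit: base = 4 × $3,575 = $14,300. income exceeds $57,600 by $213,601 → 268 increments × $55 = $14,740 ≥ base, so the credit is $0.
Commuter Credit: $271,201 is below the $335,900 cutoff, so the full $3,300 applies.
Tuition Credit: $271,201 meets or exceeds the $207,300 cutoff, so the credit is $0.
Earned Income Credit: $271,201 is at or below the $278,900 threshold, so the full $520 applies.
Total: $0 + $3,300 + $0 + $520 = $3,820.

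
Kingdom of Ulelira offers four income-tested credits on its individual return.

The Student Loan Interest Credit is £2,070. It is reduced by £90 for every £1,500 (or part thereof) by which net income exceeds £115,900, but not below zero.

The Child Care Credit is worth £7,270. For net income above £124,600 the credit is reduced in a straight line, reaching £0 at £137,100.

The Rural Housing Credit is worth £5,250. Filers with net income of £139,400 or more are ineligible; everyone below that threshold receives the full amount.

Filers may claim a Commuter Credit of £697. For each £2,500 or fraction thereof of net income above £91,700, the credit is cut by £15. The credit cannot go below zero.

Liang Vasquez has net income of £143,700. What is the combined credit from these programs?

£742

Student Loan Interest Credit: income exceeds £115,900 by £27,800, which is 19 full-or-partial £1,500 increments; reduction = 19 × £90 = £1,710, leaving £360.
Child Care Credit: £143,700 is at or above £137,100, so the credit is £0.
Rural Housing Credit: £143,700 meets or exceeds the £139,400 cutoff, so the credit is £0.
Commuter Credit: income exceeds £91,700 by £52,000, which is 21 full-or-partial £2,500 increments; reduction = 21 × £15 = £315, leaving £382.
Total: £360 + £0 + £0 + £382 = £742.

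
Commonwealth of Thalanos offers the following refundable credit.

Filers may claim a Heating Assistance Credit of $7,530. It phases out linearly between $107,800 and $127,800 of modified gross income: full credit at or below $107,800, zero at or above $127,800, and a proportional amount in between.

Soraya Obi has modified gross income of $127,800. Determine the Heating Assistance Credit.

Heating Assistance Credit: $127,800 is at or above $127,800, so the credit is $0.

$0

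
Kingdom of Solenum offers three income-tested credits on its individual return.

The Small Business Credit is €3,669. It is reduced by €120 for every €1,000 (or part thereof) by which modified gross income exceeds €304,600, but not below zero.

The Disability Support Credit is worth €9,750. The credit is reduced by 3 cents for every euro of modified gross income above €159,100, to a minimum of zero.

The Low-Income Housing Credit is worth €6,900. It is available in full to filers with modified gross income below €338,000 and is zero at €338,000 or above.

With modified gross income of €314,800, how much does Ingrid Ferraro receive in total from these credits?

Small Business Credit: income exceeds €304,600 by €10,200, which is 11 full-or-partial €1,000 increments; reduction = 11 × €120 = €1,320, leaving €2,349.
Disability Support Credit: 3% of the €155,700 excess over €159,100 is €4,671; credit = €9,750 − €4,671 = €5,079.
Low-Income Housing Credit: €314,800 is below the €338,000 cutoff, so the full €6,900 applies.
Total: €2,349 + €5,079 + €6,900 = €14,328.

€14,328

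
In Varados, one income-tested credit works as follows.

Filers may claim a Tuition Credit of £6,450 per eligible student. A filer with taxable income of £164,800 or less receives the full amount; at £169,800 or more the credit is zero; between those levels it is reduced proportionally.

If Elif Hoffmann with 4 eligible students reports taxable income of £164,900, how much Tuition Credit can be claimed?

Tuition Credit: base = 4 × £6,450 = £25,800. £164,900 is £100 into a £5,000 phase-out range, leaving 4,900/5,000 of the credit: £25,800 × 4,900/5,000 = £25,284.

£25,284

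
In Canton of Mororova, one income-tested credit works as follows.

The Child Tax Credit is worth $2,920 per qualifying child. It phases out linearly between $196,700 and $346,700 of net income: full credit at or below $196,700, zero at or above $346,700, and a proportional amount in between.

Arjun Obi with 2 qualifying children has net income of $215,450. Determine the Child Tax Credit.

$5,110

Child Tax Credit: base = 2 × $2,920 = $5,840. $215,450 is $18,750 into a $150,000 phase-out range, leaving 131,250/150,000 of the credit: $5,840 × 131,250/150,000 = $5,110.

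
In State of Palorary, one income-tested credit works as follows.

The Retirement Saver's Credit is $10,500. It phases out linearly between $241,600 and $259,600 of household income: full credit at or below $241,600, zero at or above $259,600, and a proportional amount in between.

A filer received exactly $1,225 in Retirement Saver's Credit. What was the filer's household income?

$257,500

$1,225 is 1,225/10,500 of the full $10,500, so 9,275/10,500 of the $18,000 range has been used: income = $241,600 + $18,000 × 9,275/10,500 = $257,500.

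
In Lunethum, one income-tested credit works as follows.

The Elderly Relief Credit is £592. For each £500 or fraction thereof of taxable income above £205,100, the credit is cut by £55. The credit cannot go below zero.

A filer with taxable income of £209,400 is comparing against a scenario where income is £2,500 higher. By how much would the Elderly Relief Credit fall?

£97

At £209,400 — income exceeds £205,100 by £4,300, which is 9 full-or-partial £500 increments; reduction = 9 × £55 = £495, leaving £97.
At £211,900 — income exceeds £205,100 by £6,800 → 14 increments × £55 = £770 ≥ base, so the credit is £0.
Lost: £97 − £0 = £97.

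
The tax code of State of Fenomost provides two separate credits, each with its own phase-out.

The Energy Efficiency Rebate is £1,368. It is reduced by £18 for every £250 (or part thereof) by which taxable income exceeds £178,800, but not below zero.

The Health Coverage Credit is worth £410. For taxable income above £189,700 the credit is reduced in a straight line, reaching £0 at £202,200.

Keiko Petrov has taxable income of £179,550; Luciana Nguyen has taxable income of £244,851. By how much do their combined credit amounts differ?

£1,724

Keiko (£179,550): Energy Efficiency Rebate: income exceeds £178,800 by £750, which is 3 full-or-partial £250 increments; reduction = 3 × £18 = £54, leaving £1,314. Health Coverage Credit: £179,550 is at or below the £189,700 threshold, so the full £410 applies. total £1,314 + £410 = £1,724
Luciana (£244,851): Energy Efficiency Rebate: income exceeds £178,800 by £66,051 → 265 increments × £18 = £4,770 ≥ base, so the credit is £0. Health Coverage Credit: £244,851 is at or above £202,200, so the credit is £0. total £0 + £0 = £0
Difference: |£1,724 − £0| = £1,724.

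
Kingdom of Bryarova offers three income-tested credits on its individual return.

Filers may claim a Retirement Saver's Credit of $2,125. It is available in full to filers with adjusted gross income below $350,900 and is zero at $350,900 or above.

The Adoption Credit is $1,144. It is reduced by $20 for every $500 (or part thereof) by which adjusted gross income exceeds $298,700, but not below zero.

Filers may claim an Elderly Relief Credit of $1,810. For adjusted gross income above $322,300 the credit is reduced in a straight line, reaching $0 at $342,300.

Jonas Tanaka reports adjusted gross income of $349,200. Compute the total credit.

$2,125

Retirement Saver's Credit: $349,200 is below the $350,900 cutoff, so the full $2,125 applies.
Adoption Credit: income exceeds $298,700 by $50,500 → 101 increments × $20 = $2,020 ≥ base, so the credit is $0.
Elderly Relief Credit: $349,200 is at or above $342,300, so the credit is $0.
Total: $2,125 + $0 + $0 = $2,125.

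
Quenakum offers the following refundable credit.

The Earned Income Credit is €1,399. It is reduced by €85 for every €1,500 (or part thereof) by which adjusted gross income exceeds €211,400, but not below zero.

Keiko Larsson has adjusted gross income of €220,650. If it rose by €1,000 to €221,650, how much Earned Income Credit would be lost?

At €220,650 — income exceeds €211,400 by €9,250, which is 7 full-or-partial €1,500 increments; reduction = 7 × €85 = €595, leaving €804.
At €221,650 — income exceeds €211,400 by €10,250, which is 7 full-or-partial €1,500 increments; reduction = 7 × €85 = €595, leaving €804.
Lost: €804 − €804 = €0.

€0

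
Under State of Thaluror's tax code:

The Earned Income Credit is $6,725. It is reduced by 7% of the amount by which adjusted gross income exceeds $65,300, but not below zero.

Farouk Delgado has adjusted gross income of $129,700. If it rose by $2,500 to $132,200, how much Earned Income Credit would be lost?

$175

At $129,700 — 7% of the $64,400 excess over $65,300 is $4,508; credit = $6,725 − $4,508 = $2,217.
At $132,200 — 7% of the $66,900 excess over $65,300 is $4,683; credit = $6,725 − $4,683 = $2,042.
Lost: $2,217 − $2,042 = $175.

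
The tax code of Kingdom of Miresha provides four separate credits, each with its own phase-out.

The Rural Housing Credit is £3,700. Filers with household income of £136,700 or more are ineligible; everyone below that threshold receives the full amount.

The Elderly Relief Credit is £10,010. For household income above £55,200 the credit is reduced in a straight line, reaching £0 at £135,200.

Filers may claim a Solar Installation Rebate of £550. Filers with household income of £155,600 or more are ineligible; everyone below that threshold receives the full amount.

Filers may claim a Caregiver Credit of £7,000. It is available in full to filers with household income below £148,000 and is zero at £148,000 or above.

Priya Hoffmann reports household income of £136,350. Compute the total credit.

£11,250

Rural Housing Credit: £136,350 is below the £136,700 cutoff, so the full £3,700 applies.
Elderly Relief Credit: £136,350 is at or above £135,200, so the credit is £0.
Solar Installation Rebate: £136,350 is below the £155,600 cutoff, so the full £550 applies.
Caregiver Credit: £136,350 is below the £148,000 cutoff, so the full £7,000 applies.
Total: £3,700 + £0 + £550 + £7,000 = £11,250.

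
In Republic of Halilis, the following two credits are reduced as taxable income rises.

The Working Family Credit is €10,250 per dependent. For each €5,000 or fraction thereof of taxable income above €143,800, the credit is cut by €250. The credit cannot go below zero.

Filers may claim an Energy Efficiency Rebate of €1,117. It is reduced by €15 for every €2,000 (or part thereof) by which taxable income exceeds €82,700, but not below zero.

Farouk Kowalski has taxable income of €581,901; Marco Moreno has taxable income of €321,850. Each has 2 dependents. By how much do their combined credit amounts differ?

€11,500

Farouk (€581,901): Working Family Credit: base = 2 × €10,250 = €20,500. income exceeds €143,800 by €438,101 → 88 increments × €250 = €22,000 ≥ base, so the credit is €0. Energy Efficiency Rebate: income exceeds €82,700 by €499,201 → 250 increments × €15 = €3,750 ≥ base, so the credit is €0. total €0 + €0 = €0
Marco (€321,850): Working Family Credit: base = 2 × €10,250 = €20,500. income exceeds €143,800 by €178,050, which is 36 full-or-partial €5,000 increments; reduction = 36 × €250 = €9,000, leaving €11,500. Energy Efficiency Rebate: income exceeds €82,700 by €239,150 → 120 increments × €15 = €1,800 ≥ base, so the credit is €0. total €11,500 + €0 = €11,500
Difference: |€0 − €11,500| = €11,500.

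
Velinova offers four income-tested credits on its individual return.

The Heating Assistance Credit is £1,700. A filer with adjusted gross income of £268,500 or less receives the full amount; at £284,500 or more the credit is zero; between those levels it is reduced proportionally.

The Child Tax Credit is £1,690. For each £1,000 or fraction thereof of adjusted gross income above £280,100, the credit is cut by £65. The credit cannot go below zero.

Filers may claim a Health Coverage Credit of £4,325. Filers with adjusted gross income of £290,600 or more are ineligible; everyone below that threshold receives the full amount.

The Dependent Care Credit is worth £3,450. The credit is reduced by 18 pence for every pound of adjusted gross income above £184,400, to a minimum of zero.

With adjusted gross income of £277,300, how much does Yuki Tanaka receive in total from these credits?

Heating Assistance Credit: £277,300 is £8,800 into a £16,000 phase-out range, leaving 7,200/16,000 of the credit: £1,700 × 7,200/16,000 = £765.
Child Tax Credit: £277,300 is at or below the £280,100 threshold, so the full £1,690 applies.
Health Coverage Credit: £277,300 is below the £290,600 cutoff, so the full £4,325 applies.
Dependent Care Credit: 18% of the £92,900 excess over £184,400 is £16,722 ≥ base, so the credit is £0.
Total: £765 + £1,690 + £4,325 + £0 = £6,780.

£6,780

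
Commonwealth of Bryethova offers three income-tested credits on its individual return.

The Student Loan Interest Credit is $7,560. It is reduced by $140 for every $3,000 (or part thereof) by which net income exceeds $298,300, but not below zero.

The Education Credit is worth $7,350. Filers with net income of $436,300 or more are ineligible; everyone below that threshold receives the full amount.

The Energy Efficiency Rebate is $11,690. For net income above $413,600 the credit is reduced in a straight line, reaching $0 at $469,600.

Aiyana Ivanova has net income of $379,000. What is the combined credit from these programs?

Student Loan Interest Credit: income exceeds $298,300 by $80,700, which is 27 full-or-partial $3,000 increments; reduction = 27 × $140 = $3,780, leaving $3,780.
Education Credit: $379,000 is below the $436,300 cutoff, so the full $7,350 applies.
Energy Efficiency Rebate: $379,000 is at or below the $413,600 threshold, so the full $11,690 applies.
Total: $3,780 + $7,350 + $11,690 = $22,820.

$22,820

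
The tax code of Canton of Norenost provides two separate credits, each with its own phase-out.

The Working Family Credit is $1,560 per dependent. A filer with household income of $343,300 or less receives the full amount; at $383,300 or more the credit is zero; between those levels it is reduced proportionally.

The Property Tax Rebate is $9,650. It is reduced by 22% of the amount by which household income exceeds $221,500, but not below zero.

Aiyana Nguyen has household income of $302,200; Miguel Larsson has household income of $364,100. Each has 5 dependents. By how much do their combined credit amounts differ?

$4,056

Aiyana ($302,200): Working Family Credit: base = 5 × $1,560 = $7,800. $302,200 is at or below the $343,300 threshold, so the full $7,800 applies. Property Tax Rebate: 22% of the $80,700 excess over $221,500 is $17,754 ≥ base, so the credit is $0. total $7,800 + $0 = $7,800
Miguel ($364,100): Working Family Credit: base = 5 × $1,560 = $7,800. $364,100 is $20,800 into a $40,000 phase-out range, leaving 19,200/40,000 of the credit: $7,800 × 19,200/40,000 = $3,744. Property Tax Rebate: 22% of the $142,600 excess over $221,500 is $31,372 ≥ base, so the credit is $0. total $3,744 + $0 = $3,744
Difference: |$7,800 − $3,744| = $4,056.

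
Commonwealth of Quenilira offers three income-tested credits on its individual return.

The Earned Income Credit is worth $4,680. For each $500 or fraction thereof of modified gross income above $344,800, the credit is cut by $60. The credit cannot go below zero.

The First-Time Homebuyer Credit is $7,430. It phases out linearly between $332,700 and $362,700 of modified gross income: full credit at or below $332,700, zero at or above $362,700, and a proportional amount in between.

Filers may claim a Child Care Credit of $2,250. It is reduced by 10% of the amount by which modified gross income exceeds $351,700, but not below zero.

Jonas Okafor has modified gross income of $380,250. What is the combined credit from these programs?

$420

Earned Income Credit: income exceeds $344,800 by $35,450, which is 71 full-or-partial $500 increments; reduction = 71 × $60 = $4,260, leaving $420.
First-Time Homebuyer Credit: $380,250 is at or above $362,700, so the credit is $0.
Child Care Credit: 10% of the $28,550 excess over $351,700 is $2,855 ≥ base, so the credit is $0.
Total: $420 + $0 + $0 = $420.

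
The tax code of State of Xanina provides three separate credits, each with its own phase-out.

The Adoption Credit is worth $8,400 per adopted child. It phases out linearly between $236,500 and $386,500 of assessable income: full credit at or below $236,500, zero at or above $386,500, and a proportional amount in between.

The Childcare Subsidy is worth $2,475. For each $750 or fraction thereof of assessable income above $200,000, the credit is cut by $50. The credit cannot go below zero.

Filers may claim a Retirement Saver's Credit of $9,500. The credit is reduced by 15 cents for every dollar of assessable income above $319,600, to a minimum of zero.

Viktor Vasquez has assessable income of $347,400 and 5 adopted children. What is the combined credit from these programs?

Adoption Credit: base = 5 × $8,400 = $42,000. $347,400 is $110,900 into a $150,000 phase-out range, leaving 39,100/150,000 of the credit: $42,000 × 39,100/150,000 = $10,948.
Childcare Subsidy: income exceeds $200,000 by $147,400 → 197 increments × $50 = $9,850 ≥ base, so the credit is $0.
Retirement Saver's Credit: 15% of the $27,800 excess over $319,600 is $4,170; credit = $9,500 − $4,170 = $5,330.
Total: $10,948 + $0 + $5,330 = $16,278.

$16,278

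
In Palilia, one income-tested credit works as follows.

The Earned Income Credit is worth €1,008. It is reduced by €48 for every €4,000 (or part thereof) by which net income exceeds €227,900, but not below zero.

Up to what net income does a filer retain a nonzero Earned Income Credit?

€307,900

After 20 increments the reduction is 20 × €48 = €960, leaving €48; one more increment wipes it out. Increment 20 ends at excess 20 × €4,000 = €80,000, so the highest qualifying income is €227,900 + €80,000 = €307,900.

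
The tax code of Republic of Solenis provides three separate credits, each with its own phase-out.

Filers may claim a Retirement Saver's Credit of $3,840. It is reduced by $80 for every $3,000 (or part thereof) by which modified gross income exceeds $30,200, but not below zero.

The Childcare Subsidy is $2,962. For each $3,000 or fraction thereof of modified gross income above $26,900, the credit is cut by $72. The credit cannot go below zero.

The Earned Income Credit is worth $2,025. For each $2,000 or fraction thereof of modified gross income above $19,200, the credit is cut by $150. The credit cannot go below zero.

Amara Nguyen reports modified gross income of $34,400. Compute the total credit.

Retirement Saver's Credit: income exceeds $30,200 by $4,200, which is 2 full-or-partial $3,000 increments; reduction = 2 × $80 = $160, leaving $3,680.
Childcare Subsidy: income exceeds $26,900 by $7,500, which is 3 full-or-partial $3,000 increments; reduction = 3 × $72 = $216, leaving $2,746.
Earned Income Credit: income exceeds $19,200 by $15,200, which is 8 full-or-partial $2,000 increments; reduction = 8 × $150 = $1,200, leaving $825.
Total: $3,680 + $2,746 + $825 = $7,251.

$7,251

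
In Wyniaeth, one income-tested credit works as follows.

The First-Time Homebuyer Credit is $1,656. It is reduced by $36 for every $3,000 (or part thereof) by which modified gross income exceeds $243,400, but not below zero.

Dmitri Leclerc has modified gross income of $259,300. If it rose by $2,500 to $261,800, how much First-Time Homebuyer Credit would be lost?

$36

At $259,300 — income exceeds $243,400 by $15,900, which is 6 full-or-partial $3,000 increments; reduction = 6 × $36 = $216, leaving $1,440.
At $261,800 — income exceeds $243,400 by $18,400, which is 7 full-or-partial $3,000 increments; reduction = 7 × $36 = $252, leaving $1,404.
Lost: $1,440 − $1,404 = $36.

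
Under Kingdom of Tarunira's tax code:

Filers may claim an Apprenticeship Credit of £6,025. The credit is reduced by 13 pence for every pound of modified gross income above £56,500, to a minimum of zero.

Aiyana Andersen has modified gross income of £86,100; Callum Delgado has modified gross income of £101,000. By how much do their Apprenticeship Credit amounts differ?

£1,937

Aiyana (£86,100): Apprenticeship Credit: 13% of the £29,600 excess over £56,500 is £3,848; credit = £6,025 − £3,848 = £2,177.
Callum (£101,000): Apprenticeship Credit: 13% of the £44,500 excess over £56,500 is £5,785; credit = £6,025 − £5,785 = £240.
Difference: |£2,177 − £240| = £1,937.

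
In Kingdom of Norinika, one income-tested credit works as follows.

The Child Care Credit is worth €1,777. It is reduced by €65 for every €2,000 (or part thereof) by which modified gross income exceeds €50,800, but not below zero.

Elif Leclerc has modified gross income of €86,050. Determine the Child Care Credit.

€607

Child Care Credit: income exceeds €50,800 by €35,250, which is 18 full-or-partial €2,000 increments; reduction = 18 × €65 = €1,170, leaving €607.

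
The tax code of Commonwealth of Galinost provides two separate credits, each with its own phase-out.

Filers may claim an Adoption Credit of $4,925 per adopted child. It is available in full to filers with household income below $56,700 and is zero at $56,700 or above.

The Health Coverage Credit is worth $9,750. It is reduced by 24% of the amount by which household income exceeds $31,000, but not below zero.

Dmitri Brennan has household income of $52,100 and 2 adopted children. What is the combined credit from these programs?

$14,536

Adoption Credit: base = 2 × $4,925 = $9,850. $52,100 is below the $56,700 cutoff, so the full $9,850 applies.
Health Coverage Credit: 24% of the $21,100 excess over $31,000 is $5,064; credit = $9,750 − $5,064 = $4,686.
Total: $9,850 + $4,686 = $14,536.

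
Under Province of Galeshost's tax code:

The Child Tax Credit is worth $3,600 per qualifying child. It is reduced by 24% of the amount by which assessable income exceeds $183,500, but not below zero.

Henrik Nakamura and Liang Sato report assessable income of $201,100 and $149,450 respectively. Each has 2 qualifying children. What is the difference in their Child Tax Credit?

$4,224

Henrik ($201,100): Child Tax Credit: base = 2 × $3,600 = $7,200. 24% of the $17,600 excess over $183,500 is $4,224; credit = $7,200 − $4,224 = $2,976.
Liang ($149,450): Child Tax Credit: base = 2 × $3,600 = $7,200. $149,450 is at or below the $183,500 threshold, so the full $7,200 applies.
Difference: |$2,976 − $7,200| = $4,224.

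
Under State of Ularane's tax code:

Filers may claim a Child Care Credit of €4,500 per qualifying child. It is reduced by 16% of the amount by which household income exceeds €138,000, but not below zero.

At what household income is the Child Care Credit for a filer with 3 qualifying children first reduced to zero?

Full credit = 3 × €4,500 = €13,500.
The credit falls by 16% of each euro above €138,000, so it reaches zero when the excess is €13,500 / 16% = €84,375: income = €138,000 + €84,375 = €222,375.

€222,375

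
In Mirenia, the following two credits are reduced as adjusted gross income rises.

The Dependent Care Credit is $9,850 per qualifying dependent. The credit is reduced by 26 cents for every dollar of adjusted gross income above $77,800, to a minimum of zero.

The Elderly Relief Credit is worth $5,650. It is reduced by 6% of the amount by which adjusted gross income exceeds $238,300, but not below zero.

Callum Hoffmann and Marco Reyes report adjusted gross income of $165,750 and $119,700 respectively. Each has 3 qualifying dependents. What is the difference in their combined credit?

Callum ($165,750): Dependent Care Credit: base = 3 × $9,850 = $29,550. 26% of the $87,950 excess over $77,800 is $22,867; credit = $29,550 − $22,867 = $6,683. Elderly Relief Credit: $165,750 is at or below the $238,300 threshold, so the full $5,650 applies. total $6,683 + $5,650 = $12,333
Marco ($119,700): Dependent Care Credit: base = 3 × $9,850 = $29,550. 26% of the $41,900 excess over $77,800 is $10,894; credit = $29,550 − $10,894 = $18,656. Elderly Relief Credit: $119,700 is at or below the $238,300 threshold, so the full $5,650 applies. total $18,656 + $5,650 = $24,306
Difference: |$12,333 − $24,306| = $11,973.

$11,973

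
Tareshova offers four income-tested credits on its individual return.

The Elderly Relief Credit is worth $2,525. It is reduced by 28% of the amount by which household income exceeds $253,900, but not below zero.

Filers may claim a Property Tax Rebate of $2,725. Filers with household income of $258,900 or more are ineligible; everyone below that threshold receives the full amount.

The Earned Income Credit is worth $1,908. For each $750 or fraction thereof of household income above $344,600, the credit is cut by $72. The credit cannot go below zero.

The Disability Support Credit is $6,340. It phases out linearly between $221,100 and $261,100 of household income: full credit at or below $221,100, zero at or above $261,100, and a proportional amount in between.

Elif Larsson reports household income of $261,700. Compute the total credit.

$2,249

Elderly Relief Credit: 28% of the $7,800 excess over $253,900 is $2,184; credit = $2,525 − $2,184 = $341.
Property Tax Rebate: $261,700 meets or exceeds the $258,900 cutoff, so the credit is $0.
Earned Income Credit: $261,700 is at or below the $344,600 threshold, so the full $1,908 applies.
Disability Support Credit: $261,700 is at or above $261,100, so the credit is $0.
Total: $341 + $0 + $1,908 + $0 = $2,249.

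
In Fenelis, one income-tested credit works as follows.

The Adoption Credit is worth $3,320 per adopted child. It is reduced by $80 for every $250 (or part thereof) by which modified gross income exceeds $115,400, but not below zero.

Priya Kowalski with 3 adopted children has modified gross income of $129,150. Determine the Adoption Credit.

$5,560

Adoption Credit: base = 3 × $3,320 = $9,960. income exceeds $115,400 by $13,750, which is 55 full-or-partial $250 increments; reduction = 55 × $80 = $4,400, leaving $5,560.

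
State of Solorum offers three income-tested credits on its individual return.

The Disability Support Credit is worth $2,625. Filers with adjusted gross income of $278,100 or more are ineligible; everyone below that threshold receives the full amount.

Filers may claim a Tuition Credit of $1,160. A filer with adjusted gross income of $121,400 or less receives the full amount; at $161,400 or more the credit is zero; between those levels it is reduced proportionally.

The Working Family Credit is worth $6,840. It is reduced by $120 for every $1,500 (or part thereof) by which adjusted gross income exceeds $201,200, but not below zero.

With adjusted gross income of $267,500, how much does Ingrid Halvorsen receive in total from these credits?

$4,065

Disability Support Credit: $267,500 is below the $278,100 cutoff, so the full $2,625 applies.
Tuition Credit: $267,500 is at or above $161,400, so the credit is $0.
Working Family Credit: income exceeds $201,200 by $66,300, which is 45 full-or-partial $1,500 increments; reduction = 45 × $120 = $5,400, leaving $1,440.
Total: $2,625 + $0 + $1,440 = $4,065.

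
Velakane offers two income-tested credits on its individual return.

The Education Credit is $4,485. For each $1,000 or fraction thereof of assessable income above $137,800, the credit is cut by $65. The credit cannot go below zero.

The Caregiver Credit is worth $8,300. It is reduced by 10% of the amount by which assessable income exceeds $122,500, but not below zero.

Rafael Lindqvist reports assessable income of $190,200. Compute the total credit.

Education Credit: income exceeds $137,800 by $52,400, which is 53 full-or-partial $1,000 increments; reduction = 53 × $65 = $3,445, leaving $1,040.
Caregiver Credit: 10% of the $67,700 excess over $122,500 is $6,770; credit = $8,300 − $6,770 = $1,530.
Total: $1,040 + $1,530 = $2,570.

$2,570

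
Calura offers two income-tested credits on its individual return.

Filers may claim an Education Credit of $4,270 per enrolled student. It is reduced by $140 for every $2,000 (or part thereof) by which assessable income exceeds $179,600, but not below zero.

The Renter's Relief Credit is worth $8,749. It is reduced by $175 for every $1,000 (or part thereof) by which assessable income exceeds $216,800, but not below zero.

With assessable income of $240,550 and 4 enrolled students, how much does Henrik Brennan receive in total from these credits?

Education Credit: base = 4 × $4,270 = $17,080. income exceeds $179,600 by $60,950, which is 31 full-or-partial $2,000 increments; reduction = 31 × $140 = $4,340, leaving $12,740.
Renter's Relief Credit: income exceeds $216,800 by $23,750, which is 24 full-or-partial $1,000 increments; reduction = 24 × $175 = $4,200, leaving $4,549.
Total: $12,740 + $4,549 = $17,289.

$17,289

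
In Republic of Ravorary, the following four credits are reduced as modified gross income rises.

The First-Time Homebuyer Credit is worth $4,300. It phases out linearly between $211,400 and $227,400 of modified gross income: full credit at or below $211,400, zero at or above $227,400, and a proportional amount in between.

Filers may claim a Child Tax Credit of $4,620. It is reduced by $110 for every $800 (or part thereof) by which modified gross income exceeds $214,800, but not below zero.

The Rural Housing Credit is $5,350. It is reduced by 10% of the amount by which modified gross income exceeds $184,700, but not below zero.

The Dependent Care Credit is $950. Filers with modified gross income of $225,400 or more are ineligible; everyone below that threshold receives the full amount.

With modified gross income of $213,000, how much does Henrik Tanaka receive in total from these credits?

First-Time Homebuyer Credit: $213,000 is $1,600 into a $16,000 phase-out range, leaving 14,400/16,000 of the credit: $4,300 × 14,400/16,000 = $3,870.
Child Tax Credit: $213,000 is at or below the $214,800 threshold, so the full $4,620 applies.
Rural Housing Credit: 10% of the $28,300 excess over $184,700 is $2,830; credit = $5,350 − $2,830 = $2,520.
Dependent Care Credit: $213,000 is below the $225,400 cutoff, so the full $950 applies.
Total: $3,870 + $4,620 + $2,520 + $950 = $11,960.

$11,960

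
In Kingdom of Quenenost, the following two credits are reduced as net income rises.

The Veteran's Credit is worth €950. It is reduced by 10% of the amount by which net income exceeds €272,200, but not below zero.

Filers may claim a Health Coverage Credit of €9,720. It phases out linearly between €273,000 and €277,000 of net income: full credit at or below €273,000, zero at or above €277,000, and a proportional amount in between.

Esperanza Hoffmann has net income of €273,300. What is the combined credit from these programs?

€9,831

Veteran's Credit: 10% of the €1,100 excess over €272,200 is €110; credit = €950 − €110 = €840.
Health Coverage Credit: €273,300 is €300 into a €4,000 phase-out range, leaving 3,700/4,000 of the credit: €9,720 × 3,700/4,000 = €8,991.
Total: €840 + €8,991 = €9,831.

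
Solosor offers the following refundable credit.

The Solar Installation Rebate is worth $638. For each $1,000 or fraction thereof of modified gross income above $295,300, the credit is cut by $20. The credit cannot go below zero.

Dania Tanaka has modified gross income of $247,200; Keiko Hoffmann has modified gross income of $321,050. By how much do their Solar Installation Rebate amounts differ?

$520

Dania ($247,200): Solar Installation Rebate: $247,200 is at or below the $295,300 threshold, so the full $638 applies.
Keiko ($321,050): Solar Installation Rebate: income exceeds $295,300 by $25,750, which is 26 full-or-partial $1,000 increments; reduction = 26 × $20 = $520, leaving $118.
Difference: |$638 − $118| = $520.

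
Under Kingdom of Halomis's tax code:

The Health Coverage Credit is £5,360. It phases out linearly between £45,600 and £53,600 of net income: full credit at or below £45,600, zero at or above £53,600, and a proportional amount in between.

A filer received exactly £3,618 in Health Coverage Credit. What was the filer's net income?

£3,618 is 3,618/5,360 of the full £5,360, so 1,742/5,360 of the £8,000 range has been used: income = £45,600 + £8,000 × 1,742/5,360 = £48,200.

£48,200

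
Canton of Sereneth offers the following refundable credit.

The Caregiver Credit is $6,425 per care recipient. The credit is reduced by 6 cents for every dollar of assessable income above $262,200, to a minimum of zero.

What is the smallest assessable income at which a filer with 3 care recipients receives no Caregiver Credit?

$583,450

Full credit = 3 × $6,425 = $19,275.
The credit falls by 6% of each dollar above $262,200, so it reaches zero when the excess is $19,275 / 6% = $321,250: income = $262,200 + $321,250 = $583,450.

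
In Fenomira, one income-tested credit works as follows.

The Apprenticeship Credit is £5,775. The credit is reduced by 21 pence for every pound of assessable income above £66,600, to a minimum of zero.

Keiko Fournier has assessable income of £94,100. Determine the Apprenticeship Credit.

£0

Apprenticeship Credit: 21% of the £27,500 excess over £66,600 is £5,775 ≥ base, so the credit is £0.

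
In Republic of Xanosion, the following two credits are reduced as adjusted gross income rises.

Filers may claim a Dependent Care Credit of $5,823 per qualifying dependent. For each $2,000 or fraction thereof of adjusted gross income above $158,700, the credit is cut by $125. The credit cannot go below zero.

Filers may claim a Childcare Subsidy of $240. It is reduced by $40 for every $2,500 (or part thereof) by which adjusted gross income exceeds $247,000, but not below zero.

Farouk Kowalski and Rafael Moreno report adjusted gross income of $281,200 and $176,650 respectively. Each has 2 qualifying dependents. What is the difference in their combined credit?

$6,865

Farouk ($281,200): Dependent Care Credit: base = 2 × $5,823 = $11,646. income exceeds $158,700 by $122,500, which is 62 full-or-partial $2,000 increments; reduction = 62 × $125 = $7,750, leaving $3,896. Childcare Subsidy: income exceeds $247,000 by $34,200 → 14 increments × $40 = $560 ≥ base, so the credit is $0. total $3,896 + $0 = $3,896
Rafael ($176,650): Dependent Care Credit: base = 2 × $5,823 = $11,646. income exceeds $158,700 by $17,950, which is 9 full-or-partial $2,000 increments; reduction = 9 × $125 = $1,125, leaving $10,521. Childcare Subsidy: $176,650 is at or below the $247,000 threshold, so the full $240 applies. total $10,521 + $240 = $10,761
Difference: |$3,896 − $10,761| = $6,865.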